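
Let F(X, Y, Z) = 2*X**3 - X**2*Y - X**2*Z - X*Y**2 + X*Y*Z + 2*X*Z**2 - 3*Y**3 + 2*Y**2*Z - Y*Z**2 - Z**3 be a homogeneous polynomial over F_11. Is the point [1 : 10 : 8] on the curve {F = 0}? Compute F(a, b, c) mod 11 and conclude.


F(1,10,8) ≡ 4 (mod 11); P is NOT on the curve.

Evaluate F(1, 10, 8) term-by-term (mod 11).
  2*X**3 ↦ 2·1·1·1 = 2
  -X**2*Y ↦ -1·1·10·1 = -10
  -X**2*Z ↦ -1·1·1·8 = -8
  -X*Y**2 ↦ -1·1·100·1 = -100
  X*Y*Z ↦ 1·1·10·8 = 80
  2*X*Z**2 ↦ 2·1·1·64 = 128
  -3*Y**3 ↦ -3·1·1000·1 = -3000
  2*Y**2*Z ↦ 2·1·100·8 = 1600
  -Y*Z**2 ↦ -1·1·10·64 = -640
  -Z**3 ↦ -1·1·1·512 = -512
Sum: F(1, 10, 8) = (2) + (-10) + (-8) + (-100) + (80) + (128) + (-3000) + (1600) + (-640) + (-512) = -2460.
Reducing mod 11: -2460 ≡ 4 (mod 11).
Since F(a, b, c) ≡ 4 ≠ 0 (mod 11), P does NOT lie on the curve.


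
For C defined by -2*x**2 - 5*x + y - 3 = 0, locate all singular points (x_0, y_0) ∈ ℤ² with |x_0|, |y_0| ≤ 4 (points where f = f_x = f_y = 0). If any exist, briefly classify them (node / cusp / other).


No singular points in the scanned grid; C is smooth there.

Compute partial derivatives:
  f_x = -4*x - 5.
  f_y = 1.
f_y = 1 is a nonzero constant, so f_y never vanishes: no point (x, y) can satisfy f = f_x = f_y = 0. In particular no (x, y) ∈ {−4, ..., 4}² is singular; the curve is smooth.


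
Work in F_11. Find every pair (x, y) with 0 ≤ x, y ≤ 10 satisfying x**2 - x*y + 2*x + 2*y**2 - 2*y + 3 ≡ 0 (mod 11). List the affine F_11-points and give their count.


Affine F_11-points: {(1, 8), (1, 10), (2, 0), (2, 2), (5, 1), (5, 8), (7, 0), (7, 10), (9, 2), (9, 9)}; count = 10.

For each of the 121 pairs (x, y) ∈ F_11², evaluate f(x, y) mod 11. Record the zeros.
  x = 0: [0↦3, 1↦3, 2↦7, 3↦4, 4↦5, 5↦10, 6↦8, 7↦10, 8↦5, 9↦4, 10↦7]  zeros at y ∈ ∅
  x = 1: [0↦6, 1↦5, 2↦8, 3↦4, 4↦4, 5↦8, 6↦5, 7↦6, 8↦0, 9↦9, 10↦0]  zeros at y ∈ {8, 10}
  x = 2: [0↦0, 1↦9, 2↦0, 3↦6, 4↦5, 5↦8, 6↦4, 7↦4, 8↦8, 9↦5, 10↦6]  zeros at y ∈ {0, 2}
  x = 3: [0↦7, 1↦4, 2↦5, 3↦10, 4↦8, 5↦10, 6↦5, 7↦4, 8↦7, 9↦3, 10↦3]  zeros at y ∈ ∅
  x = 4: [0↦5, 1↦1, 2↦1, 3↦5, 4↦2, 5↦3, 6↦8, 7↦6, 8↦8, 9↦3, 10↦2]  zeros at y ∈ ∅
  x = 5: [0↦5, 1↦0, 2↦10, 3↦2, 4↦9, 5↦9, 6↦2, 7↦10, 8↦0, 9↦5, 10↦3]  zeros at y ∈ {1, 8}
  x = 6: [0↦7, 1↦1, 2↦10, 3↦1, 4↦7, 5↦6, 6↦9, 7↦5, 8↦5, 9↦9, 10↦6]  zeros at y ∈ ∅
  x = 7: [0↦0, 1↦4, 2↦1, 3↦2, 4↦7, 5↦5, 6↦7, 7↦2, 8↦1, 9↦4, 10↦0]  zeros at y ∈ {0, 10}
  x = 8: [0↦6, 1↦9, 2↦5, 3↦5, 4↦9, 5↦6, 6↦7, 7↦1, 8↦10, 9↦1, 10↦7]  zeros at y ∈ ∅
  x = 9: [0↦3, 1↦5, 2↦0, 3↦10, 4↦2, 5↦9, 6↦9, 7↦2, 8↦10, 9↦0, 10↦5]  zeros at y ∈ {2, 9}
  x = 10: [0↦2, 1↦3, 2↦8, 3↦6, 4↦8, 5↦3, 6↦2, 7↦5, 8↦1, 9↦1, 10↦5]  zeros at y ∈ ∅
Collecting zeros: affine points = {(1, 8), (1, 10), (2, 0), (2, 2), (5, 1), (5, 8), (7, 0), (7, 10), (9, 2), (9, 9)}.
Total count |C(F_11)_aff| = 10.


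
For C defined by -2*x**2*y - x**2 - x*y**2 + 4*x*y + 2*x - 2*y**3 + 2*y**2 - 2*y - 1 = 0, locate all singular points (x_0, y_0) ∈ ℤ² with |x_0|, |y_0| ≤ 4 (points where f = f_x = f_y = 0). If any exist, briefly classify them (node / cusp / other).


Singular points: {(1, 0)}; classification: node.

Compute partial derivatives:
  f_x = -4*x*y - 2*x - y**2 + 4*y + 2.
  f_y = -2*x**2 - 2*x*y + 4*x - 6*y**2 + 4*y - 2.
Scan x_0 ∈ {−4, ..., 4}. For each x_0, f_y(x_0, y) is a polynomial in y; find its integer roots y ∈ {−4, ..., 4}, then test f_x and f at those candidates.
  x = -4: f_y(-4, y) = -6*y**2 + 12*y - 50; no integer root y with |y| ≤ 4.
  x = -3: f_y(-3, y) = -6*y**2 + 10*y - 32; no integer root y with |y| ≤ 4.
  x = -2: f_y(-2, y) = -6*y**2 + 8*y - 18; no integer root y with |y| ≤ 4.
  x = -1: f_y(-1, y) = -6*y**2 + 6*y - 8; no integer root y with |y| ≤ 4.
  x = 0: f_y(0, y) = -6*y**2 + 4*y - 2; no integer root y with |y| ≤ 4.
  x = 1: f_y(1, y) = -6*y**2 + 2*y; vanishes at y ∈ {0}. (1, 0): f_x = 0, f = 0 — SINGULAR.
  x = 2: f_y(2, y) = -6*y**2 - 2; no integer root y with |y| ≤ 4.
  x = 3: f_y(3, y) = -6*y**2 - 2*y - 8; no integer root y with |y| ≤ 4.
  x = 4: f_y(4, y) = -6*y**2 - 4*y - 18; no integer root y with |y| ≤ 4.
Only singular point on the grid: (1, 0).
Classify: substitute x = 1 + u, y = 0 + v and expand: f = -2*u**2*v - u**2 - u*v**2 - 2*v**3 + v**2.
No constant or linear terms (consistent with a singular point). Quadratic part: -u**2 + v**2. Cubic part: -2*u**2*v - u*v**2 - 2*v**3.
The quadratic part v**2 - u**2 = (v − u)(v + u) splits into two distinct linear factors, so there are two distinct tangent lines y − 0 = ±(x − 1) — this is a node (ordinary double point).
Classification: node.


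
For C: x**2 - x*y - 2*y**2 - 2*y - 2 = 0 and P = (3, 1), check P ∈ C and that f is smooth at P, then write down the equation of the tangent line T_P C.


Tangent line at P: 5*x - 9*y - 6 = 0.

Step 1: f(3, 1) = 0, so P lies on C.
Step 2: partial derivatives
  f_x(x, y) = 2*x - y, f_y(x, y) = -x - 4*y - 2.
  f_x(P) = 5, f_y(P) = -9 (gradient nonzero, so P is smooth).
Step 3: tangent line at P: 5·(x − 3) + -9·(y − 1) = 0.
Expanding: 5*x - 9*y - 6 = 0.


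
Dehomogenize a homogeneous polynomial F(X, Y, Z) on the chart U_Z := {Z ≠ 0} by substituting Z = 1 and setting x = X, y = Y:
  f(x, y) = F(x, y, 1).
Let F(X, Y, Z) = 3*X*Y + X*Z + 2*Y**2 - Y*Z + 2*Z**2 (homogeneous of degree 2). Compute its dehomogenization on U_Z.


f(x, y) = 3*x*y + x + 2*y**2 - y + 2

On U_Z we set Z = 1. Each monomial c·X^i·Y^j·Z^k in F becomes c·x^i·y^j·1^k = c·x^i·y^j.
Substituting Z = 1: F(X, Y, 1) = 3*x*y + x + 2*y**2 - y + 2.
Note: deg(f) ≤ deg(F) = 2; strict inequality happens when F is divisible by Z (lost terms).


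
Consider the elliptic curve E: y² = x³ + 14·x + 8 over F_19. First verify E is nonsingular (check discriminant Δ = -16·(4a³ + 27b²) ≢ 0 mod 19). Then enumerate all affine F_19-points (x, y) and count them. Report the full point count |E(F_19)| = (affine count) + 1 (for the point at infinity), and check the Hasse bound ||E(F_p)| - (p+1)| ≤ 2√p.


Affine points = {(1, 2), (1, 17), (2, 5), (2, 14), (3, 1), (3, 18), (6, 2), (6, 17), (8, 9), (8, 10), (11, 7), (11, 12), (12, 2), (12, 17)}; affine count = 14; |E(F_19)| = 15.

Discriminant check: Δ ∝ 4a³ + 27b² = 4·14³ + 27·8² = 4·2744 + 27·64 ≡ 12 (mod 19). Nonzero ⇒ E is nonsingular.
For each x ∈ F_19, compute rhs = x³ + 14·x + 8 mod 19, then count y ∈ F_19 with y² ≡ rhs.
  x = 0: rhs = 8, matching y values: none (0 points).
  x = 1: rhs = 4, matching y values: 2, 17 (2 points).
  x = 2: rhs = 6, matching y values: 5, 14 (2 points).
  x = 3: rhs = 1, matching y values: 1, 18 (2 points).
  x = 4: rhs = 14, matching y values: none (0 points).
  x = 5: rhs = 13, matching y values: none (0 points).
  x = 6: rhs = 4, matching y values: 2, 17 (2 points).
  x = 7: rhs = 12, matching y values: none (0 points).
  x = 8: rhs = 5, matching y values: 9, 10 (2 points).
  x = 9: rhs = 8, matching y values: none (0 points).
  x = 10: rhs = 8, matching y values: none (0 points).
  x = 11: rhs = 11, matching y values: 7, 12 (2 points).
  x = 12: rhs = 4, matching y values: 2, 17 (2 points).
  x = 13: rhs = 12, matching y values: none (0 points).
  x = 14: rhs = 3, matching y values: none (0 points).
  x = 15: rhs = 2, matching y values: none (0 points).
  x = 16: rhs = 15, matching y values: none (0 points).
  x = 17: rhs = 10, matching y values: none (0 points).
  x = 18: rhs = 12, matching y values: none (0 points).
Total affine count: 14.
Full point count |E(F_19)| = 14 + 1 = 15.
Hasse bound: |15 − (19+1)| = |-5| = 5 ≤ 2√19 ≈ 8.7178 ✓.


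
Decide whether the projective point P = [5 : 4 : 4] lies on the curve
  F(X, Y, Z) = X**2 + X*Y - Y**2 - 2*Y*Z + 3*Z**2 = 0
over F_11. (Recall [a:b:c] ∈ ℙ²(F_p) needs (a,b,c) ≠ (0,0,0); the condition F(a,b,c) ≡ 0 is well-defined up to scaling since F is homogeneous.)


F(5,4,4) ≡ 1 (mod 11); P is NOT on the curve.

Evaluate F(5, 4, 4) term-by-term (mod 11).
  X**2 ↦ 1·25·1·1 = 25
  X*Y ↦ 1·5·4·1 = 20
  -Y**2 ↦ -1·1·16·1 = -16
  -2*Y*Z ↦ -2·1·4·4 = -32
  3*Z**2 ↦ 3·1·1·16 = 48
Sum: F(5, 4, 4) = (25) + (20) + (-16) + (-32) + (48) = 45.
Reducing mod 11: 45 ≡ 1 (mod 11).
Since F(a, b, c) ≡ 1 ≠ 0 (mod 11), P does NOT lie on the curve.


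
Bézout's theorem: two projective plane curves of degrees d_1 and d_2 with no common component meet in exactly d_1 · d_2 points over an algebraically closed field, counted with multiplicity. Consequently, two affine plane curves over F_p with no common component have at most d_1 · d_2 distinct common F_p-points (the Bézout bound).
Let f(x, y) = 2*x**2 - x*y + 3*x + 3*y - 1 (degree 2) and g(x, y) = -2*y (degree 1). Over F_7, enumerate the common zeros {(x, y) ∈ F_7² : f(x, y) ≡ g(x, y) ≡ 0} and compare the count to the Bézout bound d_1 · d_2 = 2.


Common zeros: ∅; count = 0; Bézout bound = 2.

deg(f) = 2, deg(g) = 1, so Bézout bound = 2.
Scan x ∈ F_7. For each x, list the y ∈ F_7 with f(x, y) ≡ 0 and those with g(x, y) ≡ 0 (mod 7); the common zeros in that column are the intersection.
  x = 0: f ≡ 0 at y ∈ {5}; g ≡ 0 at y ∈ {0}; common: ∅.
  x = 1: f ≡ 0 at y ∈ {5}; g ≡ 0 at y ∈ {0}; common: ∅.
  x = 2: f ≡ 0 at y ∈ {1}; g ≡ 0 at y ∈ {0}; common: ∅.
  x = 3: f ≡ 0 at y ∈ ∅; g ≡ 0 at y ∈ {0}; common: ∅.
  x = 4: f ≡ 0 at y ∈ {1}; g ≡ 0 at y ∈ {0}; common: ∅.
  x = 5: f ≡ 0 at y ∈ {4}; g ≡ 0 at y ∈ {0}; common: ∅.
  x = 6: f ≡ 0 at y ∈ {4}; g ≡ 0 at y ∈ {0}; common: ∅.
Collecting: common zeros = ∅, so the count is 0.
Comparison with the Bézout bound: 0 ≤ 2 = deg(f)·deg(g), as expected for curves with no common component (the affine F_7-count falls short of the bound because intersections may lie at infinity, over extension fields, or carry multiplicity).


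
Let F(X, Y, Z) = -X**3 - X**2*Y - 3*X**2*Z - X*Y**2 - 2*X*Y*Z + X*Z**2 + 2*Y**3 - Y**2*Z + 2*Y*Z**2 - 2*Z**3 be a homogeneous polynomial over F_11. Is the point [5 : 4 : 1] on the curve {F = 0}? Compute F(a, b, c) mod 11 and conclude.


F(5,4,1) ≡ 0 (mod 11); P is on the curve.

Evaluate F(5, 4, 1) term-by-term (mod 11).
  -X**3 ↦ -1·125·1·1 = -125
  -X**2*Y ↦ -1·25·4·1 = -100
  -3*X**2*Z ↦ -3·25·1·1 = -75
  -X*Y**2 ↦ -1·5·16·1 = -80
  -2*X*Y*Z ↦ -2·5·4·1 = -40
  X*Z**2 ↦ 1·5·1·1 = 5
  2*Y**3 ↦ 2·1·64·1 = 128
  -Y**2*Z ↦ -1·1·16·1 = -16
  2*Y*Z**2 ↦ 2·1·4·1 = 8
  -2*Z**3 ↦ -2·1·1·1 = -2
Sum: F(5, 4, 1) = (-125) + (-100) + (-75) + (-80) + (-40) + (5) + (128) + (-16) + (8) + (-2) = -297.
Reducing mod 11: -297 ≡ 0 (mod 11).
Since F(a, b, c) ≡ 0 (mod 11), P lies on the curve.


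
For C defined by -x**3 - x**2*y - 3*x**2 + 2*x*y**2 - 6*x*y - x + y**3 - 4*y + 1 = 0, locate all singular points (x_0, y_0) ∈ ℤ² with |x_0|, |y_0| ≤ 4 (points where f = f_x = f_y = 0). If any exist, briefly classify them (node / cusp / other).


Singular points: {(-1, 1)}; classification: node.

Compute partial derivatives:
  f_x = -3*x**2 - 2*x*y - 6*x + 2*y**2 - 6*y - 1.
  f_y = -x**2 + 4*x*y - 6*x + 3*y**2 - 4.
Scan x_0 ∈ {−4, ..., 4}. For each x_0, f_y(x_0, y) is a polynomial in y; find its integer roots y ∈ {−4, ..., 4}, then test f_x and f at those candidates.
  x = -4: f_y(-4, y) = 3*y**2 - 16*y + 4; no integer root y with |y| ≤ 4.
  x = -3: f_y(-3, y) = 3*y**2 - 12*y + 5; no integer root y with |y| ≤ 4.
  x = -2: f_y(-2, y) = 3*y**2 - 8*y + 4; vanishes at y ∈ {2}. (-2, 2): f_x = 3 ≠ 0.
  x = -1: f_y(-1, y) = 3*y**2 - 4*y + 1; vanishes at y ∈ {1}. (-1, 1): f_x = 0, f = 0 — SINGULAR.
  x = 0: f_y(0, y) = 3*y**2 - 4; no integer root y with |y| ≤ 4.
  x = 1: f_y(1, y) = 3*y**2 + 4*y - 11; no integer root y with |y| ≤ 4.
  x = 2: f_y(2, y) = 3*y**2 + 8*y - 20; no integer root y with |y| ≤ 4.
  x = 3: f_y(3, y) = 3*y**2 + 12*y - 31; no integer root y with |y| ≤ 4.
  x = 4: f_y(4, y) = 3*y**2 + 16*y - 44; vanishes at y ∈ {2}. (4, 2): f_x = -93 ≠ 0.
Only singular point on the grid: (-1, 1).
Classify: substitute x = -1 + u, y = 1 + v and expand: f = -u**3 - u**2*v - u**2 + 2*u*v**2 + v**3 + v**2.
No constant or linear terms (consistent with a singular point). Quadratic part: -u**2 + v**2. Cubic part: -u**3 - u**2*v + 2*u*v**2 + v**3.
The quadratic part v**2 - u**2 = (v − u)(v + u) splits into two distinct linear factors, so there are two distinct tangent lines y − 1 = ±(x − -1) — this is a node (ordinary double point).
Classification: node.


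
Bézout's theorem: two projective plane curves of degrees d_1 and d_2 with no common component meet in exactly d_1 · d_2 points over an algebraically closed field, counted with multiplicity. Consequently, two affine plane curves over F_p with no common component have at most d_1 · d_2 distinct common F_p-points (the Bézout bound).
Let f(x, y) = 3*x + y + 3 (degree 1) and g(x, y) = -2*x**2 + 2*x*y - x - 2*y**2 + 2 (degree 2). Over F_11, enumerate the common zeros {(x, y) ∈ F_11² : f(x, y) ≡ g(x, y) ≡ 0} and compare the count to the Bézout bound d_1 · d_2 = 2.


Common zeros: {(6, 1), (8, 6)}; count = 2; Bézout bound = 2.

deg(f) = 1, deg(g) = 2, so Bézout bound = 2.
Scan x ∈ F_11. For each x, list the y ∈ F_11 with f(x, y) ≡ 0 and those with g(x, y) ≡ 0 (mod 11); the common zeros in that column are the intersection.
  x = 0: f ≡ 0 at y ∈ {8}; g ≡ 0 at y ∈ {1, 10}; common: ∅.
  x = 1: f ≡ 0 at y ∈ {5}; g ≡ 0 at y ∈ ∅; common: ∅.
  x = 2: f ≡ 0 at y ∈ {2}; g ≡ 0 at y ∈ ∅; common: ∅.
  x = 3: f ≡ 0 at y ∈ {10}; g ≡ 0 at y ∈ {6, 8}; common: ∅.
  x = 4: f ≡ 0 at y ∈ {7}; g ≡ 0 at y ∈ {5, 10}; common: ∅.
  x = 5: f ≡ 0 at y ∈ {4}; g ≡ 0 at y ∈ ∅; common: ∅.
  x = 6: f ≡ 0 at y ∈ {1}; g ≡ 0 at y ∈ {1, 5}; common: {1}.
  x = 7: f ≡ 0 at y ∈ {9}; g ≡ 0 at y ∈ ∅; common: ∅.
  x = 8: f ≡ 0 at y ∈ {6}; g ≡ 0 at y ∈ {2, 6}; common: {6}.
  x = 9: f ≡ 0 at y ∈ {3}; g ≡ 0 at y ∈ ∅; common: ∅.
  x = 10: f ≡ 0 at y ∈ {0}; g ≡ 0 at y ∈ {2, 8}; common: ∅.
Collecting: common zeros = {(6, 1), (8, 6)}, so the count is 2.
Comparison with the Bézout bound: 2 ≤ 2 = deg(f)·deg(g), as expected for curves with no common component (the bound is attained).


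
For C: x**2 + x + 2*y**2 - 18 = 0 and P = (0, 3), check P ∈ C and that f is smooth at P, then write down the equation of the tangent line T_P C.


Tangent line at P: x + 12*y - 36 = 0.

Step 1: f(0, 3) = 0, so P lies on C.
Step 2: partial derivatives
  f_x(x, y) = 2*x + 1, f_y(x, y) = 4*y.
  f_x(P) = 1, f_y(P) = 12 (gradient nonzero, so P is smooth).
Step 3: tangent line at P: 1·(x − 0) + 12·(y − 3) = 0.
Expanding: x + 12*y - 36 = 0.


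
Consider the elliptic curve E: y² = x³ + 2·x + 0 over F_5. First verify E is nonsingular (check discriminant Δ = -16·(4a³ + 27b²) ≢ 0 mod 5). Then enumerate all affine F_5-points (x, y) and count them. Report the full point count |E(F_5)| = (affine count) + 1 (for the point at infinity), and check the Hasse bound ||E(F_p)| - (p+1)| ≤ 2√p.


Affine points = {(0, 0)}; affine count = 1; |E(F_5)| = 2.

Discriminant check: Δ ∝ 4a³ + 27b² = 4·2³ + 27·0² = 4·8 + 27·0 ≡ 2 (mod 5). Nonzero ⇒ E is nonsingular.
For each x ∈ F_5, compute rhs = x³ + 2·x + 0 mod 5, then count y ∈ F_5 with y² ≡ rhs.
  x = 0: rhs = 0, matching y values: 0 (1 points).
  x = 1: rhs = 3, matching y values: none (0 points).
  x = 2: rhs = 2, matching y values: none (0 points).
  x = 3: rhs = 3, matching y values: none (0 points).
  x = 4: rhs = 2, matching y values: none (0 points).
Total affine count: 1.
Full point count |E(F_5)| = 1 + 1 = 2.
Hasse bound: |2 − (5+1)| = |-4| = 4 ≤ 2√5 ≈ 4.4721 ✓.


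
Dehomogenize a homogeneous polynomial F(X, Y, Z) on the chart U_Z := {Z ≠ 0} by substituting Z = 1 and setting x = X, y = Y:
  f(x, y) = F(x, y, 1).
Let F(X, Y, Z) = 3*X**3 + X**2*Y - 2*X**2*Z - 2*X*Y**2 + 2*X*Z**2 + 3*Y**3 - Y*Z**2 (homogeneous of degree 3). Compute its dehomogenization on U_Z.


f(x, y) = 3*x**3 + x**2*y - 2*x**2 - 2*x*y**2 + 2*x + 3*y**3 - y

On U_Z we set Z = 1. Each monomial c·X^i·Y^j·Z^k in F becomes c·x^i·y^j·1^k = c·x^i·y^j.
Substituting Z = 1: F(X, Y, 1) = 3*x**3 + x**2*y - 2*x**2 - 2*x*y**2 + 2*x + 3*y**3 - y.
Note: deg(f) ≤ deg(F) = 3; strict inequality happens when F is divisible by Z (lost terms).


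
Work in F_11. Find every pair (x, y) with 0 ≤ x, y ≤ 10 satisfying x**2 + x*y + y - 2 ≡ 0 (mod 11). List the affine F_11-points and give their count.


Affine F_11-points: {(0, 2), (1, 6), (2, 3), (3, 1), (4, 6), (5, 9), (6, 3), (7, 1), (8, 9), (9, 2)}; count = 10.

For each of the 121 pairs (x, y) ∈ F_11², evaluate f(x, y) mod 11. Record the zeros.
  x = 0: [0↦9, 1↦10, 2↦0, 3↦1, 4↦2, 5↦3, 6↦4, 7↦5, 8↦6, 9↦7, 10↦8]  zeros at y ∈ {2}
  x = 1: [0↦10, 1↦1, 2↦3, 3↦5, 4↦7, 5↦9, 6↦0, 7↦2, 8↦4, 9↦6, 10↦8]  zeros at y ∈ {6}
  x = 2: [0↦2, 1↦5, 2↦8, 3↦0, 4↦3, 5↦6, 6↦9, 7↦1, 8↦4, 9↦7, 10↦10]  zeros at y ∈ {3}
  x = 3: [0↦7, 1↦0, 2↦4, 3↦8, 4↦1, 5↦5, 6↦9, 7↦2, 8↦6, 9↦10, 10↦3]  zeros at y ∈ {1}
  x = 4: [0↦3, 1↦8, 2↦2, 3↦7, 4↦1, 5↦6, 6↦0, 7↦5, 8↦10, 9↦4, 10↦9]  zeros at y ∈ {6}
  x = 5: [0↦1, 1↦7, 2↦2, 3↦8, 4↦3, 5↦9, 6↦4, 7↦10, 8↦5, 9↦0, 10↦6]  zeros at y ∈ {9}
  x = 6: [0↦1, 1↦8, 2↦4, 3↦0, 4↦7, 5↦3, 6↦10, 7↦6, 8↦2, 9↦9, 10↦5]  zeros at y ∈ {3}
  x = 7: [0↦3, 1↦0, 2↦8, 3↦5, 4↦2, 5↦10, 6↦7, 7↦4, 8↦1, 9↦9, 10↦6]  zeros at y ∈ {1}
  x = 8: [0↦7, 1↦5, 2↦3, 3↦1, 4↦10, 5↦8, 6↦6, 7↦4, 8↦2, 9↦0, 10↦9]  zeros at y ∈ {9}
  x = 9: [0↦2, 1↦1, 2↦0, 3↦10, 4↦9, 5↦8, 6↦7, 7↦6, 8↦5, 9↦4, 10↦3]  zeros at y ∈ {2}
  x = 10: [0↦10, 1↦10, 2↦10, 3↦10, 4↦10, 5↦10, 6↦10, 7↦10, 8↦10, 9↦10, 10↦10]  zeros at y ∈ ∅
Collecting zeros: affine points = {(0, 2), (1, 6), (2, 3), (3, 1), (4, 6), (5, 9), (6, 3), (7, 1), (8, 9), (9, 2)}.
Total count |C(F_11)_aff| = 10.


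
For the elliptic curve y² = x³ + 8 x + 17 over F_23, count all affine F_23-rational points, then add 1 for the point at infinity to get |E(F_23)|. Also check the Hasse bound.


Affine points = {(1, 7), (1, 16), (2, 8), (2, 15), (7, 5), (7, 18), (8, 8), (8, 15), (9, 6), (9, 17), (10, 4), (10, 19), (12, 1), (12, 22), (13, 8), (13, 15), (15, 4), (15, 19), (16, 3), (16, 20), (17, 11), (17, 12), (18, 6), (18, 17), (19, 6), (19, 17), (20, 9), (20, 14), (21, 4), (21, 19), (22, 10), (22, 13)}; affine count = 32; |E(F_23)| = 33.

Discriminant check: Δ ∝ 4a³ + 27b² = 4·8³ + 27·17² = 4·512 + 27·289 ≡ 7 (mod 23). Nonzero ⇒ E is nonsingular.
For each x ∈ F_23, compute rhs = x³ + 8·x + 17 mod 23, then count y ∈ F_23 with y² ≡ rhs.
  x = 0: rhs = 17, matching y values: none (0 points).
  x = 1: rhs = 3, matching y values: 7, 16 (2 points).
  x = 2: rhs = 18, matching y values: 8, 15 (2 points).
  x = 3: rhs = 22, matching y values: none (0 points).
  x = 4: rhs = 21, matching y values: none (0 points).
  x = 5: rhs = 21, matching y values: none (0 points).
  x = 6: rhs = 5, matching y values: none (0 points).
  x = 7: rhs = 2, matching y values: 5, 18 (2 points).
  x = 8: rhs = 18, matching y values: 8, 15 (2 points).
  x = 9: rhs = 13, matching y values: 6, 17 (2 points).
  x = 10: rhs = 16, matching y values: 4, 19 (2 points).
  x = 11: rhs = 10, matching y values: none (0 points).
  x = 12: rhs = 1, matching y values: 1, 22 (2 points).
  x = 13: rhs = 18, matching y values: 8, 15 (2 points).
  x = 14: rhs = 21, matching y values: none (0 points).
  x = 15: rhs = 16, matching y values: 4, 19 (2 points).
  x = 16: rhs = 9, matching y values: 3, 20 (2 points).
  x = 17: rhs = 6, matching y values: 11, 12 (2 points).
  x = 18: rhs = 13, matching y values: 6, 17 (2 points).
  x = 19: rhs = 13, matching y values: 6, 17 (2 points).
  x = 20: rhs = 12, matching y values: 9, 14 (2 points).
  x = 21: rhs = 16, matching y values: 4, 19 (2 points).
  x = 22: rhs = 8, matching y values: 10, 13 (2 points).
Total affine count: 32.
Full point count |E(F_23)| = 32 + 1 = 33.
Hasse bound: |33 − (23+1)| = |9| = 9 ≤ 2√23 ≈ 9.5917 ✓.


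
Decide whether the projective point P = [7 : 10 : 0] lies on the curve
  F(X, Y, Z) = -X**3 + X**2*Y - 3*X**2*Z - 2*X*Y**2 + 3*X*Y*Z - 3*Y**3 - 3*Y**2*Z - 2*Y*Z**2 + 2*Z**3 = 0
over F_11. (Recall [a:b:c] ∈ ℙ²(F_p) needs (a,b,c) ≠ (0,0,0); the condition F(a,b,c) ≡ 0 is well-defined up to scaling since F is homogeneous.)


F(7,10,0) ≡ 4 (mod 11); P is NOT on the curve.

Evaluate F(7, 10, 0) term-by-term (mod 11).
  -X**3 ↦ -1·343·1·1 = -343
  X**2*Y ↦ 1·49·10·1 = 490
  -3*X**2*Z ↦ -3·49·1·0 = 0
  -2*X*Y**2 ↦ -2·7·100·1 = -1400
  3*X*Y*Z ↦ 3·7·10·0 = 0
  -3*Y**3 ↦ -3·1·1000·1 = -3000
  -3*Y**2*Z ↦ -3·1·100·0 = 0
  -2*Y*Z**2 ↦ -2·1·10·0 = 0
  2*Z**3 ↦ 2·1·1·0 = 0
Sum: F(7, 10, 0) = (-343) + (490) + (0) + (-1400) + (0) + (-3000) + (0) + (0) + (0) = -4253.
Reducing mod 11: -4253 ≡ 4 (mod 11).
Since F(a, b, c) ≡ 4 ≠ 0 (mod 11), P does NOT lie on the curve.


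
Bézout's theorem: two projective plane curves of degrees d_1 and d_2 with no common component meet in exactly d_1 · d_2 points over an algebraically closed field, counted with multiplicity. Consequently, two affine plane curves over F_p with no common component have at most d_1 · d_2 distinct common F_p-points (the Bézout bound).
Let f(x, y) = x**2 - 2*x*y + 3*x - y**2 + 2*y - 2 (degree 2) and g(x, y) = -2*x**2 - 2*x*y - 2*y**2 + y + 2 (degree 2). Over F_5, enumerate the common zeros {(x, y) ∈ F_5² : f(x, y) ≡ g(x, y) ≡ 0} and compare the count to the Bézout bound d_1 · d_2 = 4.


Common zeros: {(2, 2)}; count = 1; Bézout bound = 4.

deg(f) = 2, deg(g) = 2, so Bézout bound = 4.
Scan x ∈ F_5. For each x, list the y ∈ F_5 with f(x, y) ≡ 0 and those with g(x, y) ≡ 0 (mod 5); the common zeros in that column are the intersection.
  x = 0: f ≡ 0 at y ∈ {3, 4}; g ≡ 0 at y ∈ ∅; common: ∅.
  x = 1: f ≡ 0 at y ∈ ∅; g ≡ 0 at y ∈ {0, 2}; common: ∅.
  x = 2: f ≡ 0 at y ∈ {1, 2}; g ≡ 0 at y ∈ {2, 4}; common: {2}.
  x = 3: f ≡ 0 at y ∈ {3}; g ≡ 0 at y ∈ ∅; common: ∅.
  x = 4: f ≡ 0 at y ∈ {2}; g ≡ 0 at y ∈ {0, 4}; common: ∅.
Collecting: common zeros = {(2, 2)}, so the count is 1.
Comparison with the Bézout bound: 1 ≤ 4 = deg(f)·deg(g), as expected for curves with no common component (the affine F_5-count falls short of the bound because intersections may lie at infinity, over extension fields, or carry multiplicity).


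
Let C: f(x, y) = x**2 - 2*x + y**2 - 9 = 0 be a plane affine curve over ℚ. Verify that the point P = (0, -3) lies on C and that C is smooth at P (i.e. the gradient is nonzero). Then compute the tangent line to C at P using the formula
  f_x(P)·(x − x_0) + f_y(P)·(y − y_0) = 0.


Tangent line at P: -2*x - 6*y - 18 = 0.

Step 1: f(0, -3) = 0, so P lies on C.
Step 2: partial derivatives
  f_x(x, y) = 2*x - 2, f_y(x, y) = 2*y.
  f_x(P) = -2, f_y(P) = -6 (gradient nonzero, so P is smooth).
Step 3: tangent line at P: -2·(x − 0) + -6·(y − -3) = 0.
Expanding: -2*x - 6*y - 18 = 0.


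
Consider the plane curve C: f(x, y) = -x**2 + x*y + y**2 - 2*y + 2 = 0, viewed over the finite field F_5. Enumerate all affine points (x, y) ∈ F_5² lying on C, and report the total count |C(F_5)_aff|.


Affine F_5-points: {(0, 3), (0, 4), (3, 1), (3, 3), (4, 4)}; count = 5.

For each of the 25 pairs (x, y) ∈ F_5², evaluate f(x, y) mod 5. Record the zeros.
  x = 0: [0↦2, 1↦1, 2↦2, 3↦0, 4↦0]  zeros at y ∈ {3, 4}
  x = 1: [0↦1, 1↦1, 2↦3, 3↦2, 4↦3]  zeros at y ∈ ∅
  x = 2: [0↦3, 1↦4, 2↦2, 3↦2, 4↦4]  zeros at y ∈ ∅
  x = 3: [0↦3, 1↦0, 2↦4, 3↦0, 4↦3]  zeros at y ∈ {1, 3}
  x = 4: [0↦1, 1↦4, 2↦4, 3↦1, 4↦0]  zeros at y ∈ {4}
Collecting zeros: affine points = {(0, 3), (0, 4), (3, 1), (3, 3), (4, 4)}.
Total count |C(F_5)_aff| = 5.


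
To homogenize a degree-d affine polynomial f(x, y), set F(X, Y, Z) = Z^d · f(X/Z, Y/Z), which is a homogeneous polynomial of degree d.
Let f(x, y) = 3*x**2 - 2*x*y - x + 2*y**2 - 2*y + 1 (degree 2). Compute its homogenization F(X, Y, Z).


F(X, Y, Z) = 3*X**2 - 2*X*Y - X*Z + 2*Y**2 - 2*Y*Z + Z**2

deg(f) = 2.
Substitute x = X/Z, y = Y/Z into f, then multiply by Z^2.
  monomial 3·x^2·y^0 ↦ 3·X^2·Y^0·Z^0.
  monomial -2·x^1·y^1 ↦ -2·X^1·Y^1·Z^0.
  monomial -1·x^1·y^0 ↦ -1·X^1·Y^0·Z^1.
  monomial 2·x^0·y^2 ↦ 2·X^0·Y^2·Z^0.
  monomial -2·x^0·y^1 ↦ -2·X^0·Y^1·Z^1.
  monomial 1·x^0·y^0 ↦ 1·X^0·Y^0·Z^2.
Collecting: F(X, Y, Z) = 3*X**2 - 2*X*Y - X*Z + 2*Y**2 - 2*Y*Z + Z**2.


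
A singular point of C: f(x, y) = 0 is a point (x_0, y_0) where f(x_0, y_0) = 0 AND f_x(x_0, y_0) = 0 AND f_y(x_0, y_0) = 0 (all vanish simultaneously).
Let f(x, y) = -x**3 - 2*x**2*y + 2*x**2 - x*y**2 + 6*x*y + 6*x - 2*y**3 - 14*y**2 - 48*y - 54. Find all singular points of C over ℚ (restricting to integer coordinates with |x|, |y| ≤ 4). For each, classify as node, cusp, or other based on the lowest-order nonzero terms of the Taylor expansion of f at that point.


Singular points: {(3, -3)}; classification: node.

Compute partial derivatives:
  f_x = -3*x**2 - 4*x*y + 4*x - y**2 + 6*y + 6.
  f_y = -2*x**2 - 2*x*y + 6*x - 6*y**2 - 28*y - 48.
Scan x_0 ∈ {−4, ..., 4}. For each x_0, f_y(x_0, y) is a polynomial in y; find its integer roots y ∈ {−4, ..., 4}, then test f_x and f at those candidates.
  x = -4: f_y(-4, y) = -6*y**2 - 20*y - 104; no integer root y with |y| ≤ 4.
  x = -3: f_y(-3, y) = -6*y**2 - 22*y - 84; no integer root y with |y| ≤ 4.
  x = -2: f_y(-2, y) = -6*y**2 - 24*y - 68; no integer root y with |y| ≤ 4.
  x = -1: f_y(-1, y) = -6*y**2 - 26*y - 56; no integer root y with |y| ≤ 4.
  x = 0: f_y(0, y) = -6*y**2 - 28*y - 48; no integer root y with |y| ≤ 4.
  x = 1: f_y(1, y) = -6*y**2 - 30*y - 44; no integer root y with |y| ≤ 4.
  x = 2: f_y(2, y) = -6*y**2 - 32*y - 44; no integer root y with |y| ≤ 4.
  x = 3: f_y(3, y) = -6*y**2 - 34*y - 48; vanishes at y ∈ {-3}. (3, -3): f_x = 0, f = 0 — SINGULAR.
  x = 4: f_y(4, y) = -6*y**2 - 36*y - 56; no integer root y with |y| ≤ 4.
Only singular point on the grid: (3, -3).
Classify: substitute x = 3 + u, y = -3 + v and expand: f = -u**3 - 2*u**2*v - u**2 - u*v**2 - 2*v**3 + v**2.
No constant or linear terms (consistent with a singular point). Quadratic part: -u**2 + v**2. Cubic part: -u**3 - 2*u**2*v - u*v**2 - 2*v**3.
The quadratic part v**2 - u**2 = (v − u)(v + u) splits into two distinct linear factors, so there are two distinct tangent lines y − -3 = ±(x − 3) — this is a node (ordinary double point).
Classification: node.


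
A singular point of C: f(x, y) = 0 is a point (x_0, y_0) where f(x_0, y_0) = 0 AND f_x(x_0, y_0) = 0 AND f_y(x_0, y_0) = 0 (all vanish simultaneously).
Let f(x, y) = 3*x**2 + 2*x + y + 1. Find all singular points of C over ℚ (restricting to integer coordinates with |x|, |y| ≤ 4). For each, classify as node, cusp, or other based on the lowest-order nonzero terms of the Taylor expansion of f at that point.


No singular points in the scanned grid; C is smooth there.

Compute partial derivatives:
  f_x = 6*x + 2.
  f_y = 1.
f_y = 1 is a nonzero constant, so f_y never vanishes: no point (x, y) can satisfy f = f_x = f_y = 0. In particular no (x, y) ∈ {−4, ..., 4}² is singular; the curve is smooth.


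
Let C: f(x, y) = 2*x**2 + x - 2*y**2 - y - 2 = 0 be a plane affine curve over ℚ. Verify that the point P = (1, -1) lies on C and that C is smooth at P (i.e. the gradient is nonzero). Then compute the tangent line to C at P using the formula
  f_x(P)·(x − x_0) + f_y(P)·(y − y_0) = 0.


Tangent line at P: 5*x + 3*y - 2 = 0.

Step 1: f(1, -1) = 0, so P lies on C.
Step 2: partial derivatives
  f_x(x, y) = 4*x + 1, f_y(x, y) = -4*y - 1.
  f_x(P) = 5, f_y(P) = 3 (gradient nonzero, so P is smooth).
Step 3: tangent line at P: 5·(x − 1) + 3·(y − -1) = 0.
Expanding: 5*x + 3*y - 2 = 0.


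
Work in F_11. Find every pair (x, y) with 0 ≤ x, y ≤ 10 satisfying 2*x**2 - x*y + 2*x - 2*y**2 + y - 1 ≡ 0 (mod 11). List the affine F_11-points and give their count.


Affine F_11-points: {(0, 8), (0, 9), (2, 0), (2, 5), (3, 2), (3, 8), (5, 4), (5, 5), (7, 4), (8, 0), (8, 2), (9, 9)}; count = 12.

For each of the 121 pairs (x, y) ∈ F_11², evaluate f(x, y) mod 11. Record the zeros.
  x = 0: [0↦10, 1↦9, 2↦4, 3↦6, 4↦4, 5↦9, 6↦10, 7↦7, 8↦0, 9↦0, 10↦7]  zeros at y ∈ {8, 9}
  x = 1: [0↦3, 1↦1, 2↦6, 3↦7, 4↦4, 5↦8, 6↦8, 7↦4, 8↦7, 9↦6, 10↦1]  zeros at y ∈ ∅
  x = 2: [0↦0, 1↦8, 2↦1, 3↦1, 4↦8, 5↦0, 6↦10, 7↦5, 8↦7, 9↦5, 10↦10]  zeros at y ∈ {0, 5}
  x = 3: [0↦1, 1↦8, 2↦0, 3↦10, 4↦5, 5↦7, 6↦5, 7↦10, 8↦0, 9↦8, 10↦1]  zeros at y ∈ {2, 8}
  x = 4: [0↦6, 1↦1, 2↦3, 3↦1, 4↦6, 5↦7, 6↦4, 7↦8, 8↦8, 9↦4, 10↦7]  zeros at y ∈ ∅
  x = 5: [0↦4, 1↦9, 2↦10, 3↦7, 4↦0, 5↦0, 6↦7, 7↦10, 8↦9, 9↦4, 10↦6]  zeros at y ∈ {4, 5}
  x = 6: [0↦6, 1↦10, 2↦10, 3↦6, 4↦9, 5↦8, 6↦3, 7↦5, 8↦3, 9↦8, 10↦9]  zeros at y ∈ ∅
  x = 7: [0↦1, 1↦4, 2↦3, 3↦9, 4↦0, 5↦9, 6↦3, 7↦4, 8↦1, 9↦5, 10↦5]  zeros at y ∈ {4}
  x = 8: [0↦0, 1↦2, 2↦0, 3↦5, 4↦6, 5↦3, 6↦7, 7↦7, 8↦3, 9↦6, 10↦5]  zeros at y ∈ {0, 2}
  x = 9: [0↦3, 1↦4, 2↦1, 3↦5, 4↦5, 5↦1, 6↦4, 7↦3, 8↦9, 9↦0, 10↦9]  zeros at y ∈ {9}
  x = 10: [0↦10, 1↦10, 2↦6, 3↦9, 4↦8, 5↦3, 6↦5, 7↦3, 8↦8, 9↦9, 10↦6]  zeros at y ∈ ∅
Collecting zeros: affine points = {(0, 8), (0, 9), (2, 0), (2, 5), (3, 2), (3, 8), (5, 4), (5, 5), (7, 4), (8, 0), (8, 2), (9, 9)}.
Total count |C(F_11)_aff| = 12.


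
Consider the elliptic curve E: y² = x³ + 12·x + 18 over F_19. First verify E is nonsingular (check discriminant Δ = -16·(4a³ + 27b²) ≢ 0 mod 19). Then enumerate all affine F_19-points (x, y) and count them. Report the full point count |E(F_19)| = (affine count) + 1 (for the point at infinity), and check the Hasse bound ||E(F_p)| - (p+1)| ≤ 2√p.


Affine points = {(3, 9), (3, 10), (4, 4), (4, 15), (9, 0), (10, 6), (10, 13), (12, 3), (12, 16), (14, 2), (14, 17), (15, 1), (15, 18), (17, 9), (17, 10), (18, 9), (18, 10)}; affine count = 17; |E(F_19)| = 18.

Discriminant check: Δ ∝ 4a³ + 27b² = 4·12³ + 27·18² = 4·1728 + 27·324 ≡ 4 (mod 19). Nonzero ⇒ E is nonsingular.
For each x ∈ F_19, compute rhs = x³ + 12·x + 18 mod 19, then count y ∈ F_19 with y² ≡ rhs.
  x = 0: rhs = 18, matching y values: none (0 points).
  x = 1: rhs = 12, matching y values: none (0 points).
  x = 2: rhs = 12, matching y values: none (0 points).
  x = 3: rhs = 5, matching y values: 9, 10 (2 points).
  x = 4: rhs = 16, matching y values: 4, 15 (2 points).
  x = 5: rhs = 13, matching y values: none (0 points).
  x = 6: rhs = 2, matching y values: none (0 points).
  x = 7: rhs = 8, matching y values: none (0 points).
  x = 8: rhs = 18, matching y values: none (0 points).
  x = 9: rhs = 0, matching y values: 0 (1 points).
  x = 10: rhs = 17, matching y values: 6, 13 (2 points).
  x = 11: rhs = 18, matching y values: none (0 points).
  x = 12: rhs = 9, matching y values: 3, 16 (2 points).
  x = 13: rhs = 15, matching y values: none (0 points).
  x = 14: rhs = 4, matching y values: 2, 17 (2 points).
  x = 15: rhs = 1, matching y values: 1, 18 (2 points).
  x = 16: rhs = 12, matching y values: none (0 points).
  x = 17: rhs = 5, matching y values: 9, 10 (2 points).
  x = 18: rhs = 5, matching y values: 9, 10 (2 points).
Total affine count: 17.
Full point count |E(F_19)| = 17 + 1 = 18.
Hasse bound: |18 − (19+1)| = |-2| = 2 ≤ 2√19 ≈ 8.7178 ✓.


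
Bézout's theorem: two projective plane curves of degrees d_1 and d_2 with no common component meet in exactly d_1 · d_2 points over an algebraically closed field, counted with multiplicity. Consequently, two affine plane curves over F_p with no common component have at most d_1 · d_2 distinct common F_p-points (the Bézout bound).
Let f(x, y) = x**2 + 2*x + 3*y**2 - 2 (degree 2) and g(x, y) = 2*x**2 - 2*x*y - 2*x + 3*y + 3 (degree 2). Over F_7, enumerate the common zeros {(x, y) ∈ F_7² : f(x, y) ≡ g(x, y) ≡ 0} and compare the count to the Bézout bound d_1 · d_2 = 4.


Common zeros: {(1, 4), (4, 4)}; count = 2; Bézout bound = 4.

deg(f) = 2, deg(g) = 2, so Bézout bound = 4.
Scan x ∈ F_7. For each x, list the y ∈ F_7 with f(x, y) ≡ 0 and those with g(x, y) ≡ 0 (mod 7); the common zeros in that column are the intersection.
  x = 0: f ≡ 0 at y ∈ ∅; g ≡ 0 at y ∈ {6}; common: ∅.
  x = 1: f ≡ 0 at y ∈ {3, 4}; g ≡ 0 at y ∈ {4}; common: {4}.
  x = 2: f ≡ 0 at y ∈ ∅; g ≡ 0 at y ∈ {0}; common: ∅.
  x = 3: f ≡ 0 at y ∈ ∅; g ≡ 0 at y ∈ {5}; common: ∅.
  x = 4: f ≡ 0 at y ∈ {3, 4}; g ≡ 0 at y ∈ {4}; common: {4}.
  x = 5: f ≡ 0 at y ∈ ∅; g ≡ 0 at y ∈ ∅; common: ∅.
  x = 6: f ≡ 0 at y ∈ {1, 6}; g ≡ 0 at y ∈ {0}; common: ∅.
Collecting: common zeros = {(1, 4), (4, 4)}, so the count is 2.
Comparison with the Bézout bound: 2 ≤ 4 = deg(f)·deg(g), as expected for curves with no common component (the affine F_7-count falls short of the bound because intersections may lie at infinity, over extension fields, or carry multiplicity).


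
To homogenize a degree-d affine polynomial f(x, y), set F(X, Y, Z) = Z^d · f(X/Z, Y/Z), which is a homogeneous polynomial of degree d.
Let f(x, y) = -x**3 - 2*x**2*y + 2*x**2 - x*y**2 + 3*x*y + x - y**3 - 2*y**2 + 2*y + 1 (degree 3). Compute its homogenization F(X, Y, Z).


F(X, Y, Z) = -X**3 - 2*X**2*Y + 2*X**2*Z - X*Y**2 + 3*X*Y*Z + X*Z**2 - Y**3 - 2*Y**2*Z + 2*Y*Z**2 + Z**3

deg(f) = 3.
Substitute x = X/Z, y = Y/Z into f, then multiply by Z^3.
  monomial -1·x^3·y^0 ↦ -1·X^3·Y^0·Z^0.
  monomial -2·x^2·y^1 ↦ -2·X^2·Y^1·Z^0.
  monomial 2·x^2·y^0 ↦ 2·X^2·Y^0·Z^1.
  monomial -1·x^1·y^2 ↦ -1·X^1·Y^2·Z^0.
  monomial 3·x^1·y^1 ↦ 3·X^1·Y^1·Z^1.
  monomial 1·x^1·y^0 ↦ 1·X^1·Y^0·Z^2.
  monomial -1·x^0·y^3 ↦ -1·X^0·Y^3·Z^0.
  monomial -2·x^0·y^2 ↦ -2·X^0·Y^2·Z^1.
  monomial 2·x^0·y^1 ↦ 2·X^0·Y^1·Z^2.
  monomial 1·x^0·y^0 ↦ 1·X^0·Y^0·Z^3.
Collecting: F(X, Y, Z) = -X**3 - 2*X**2*Y + 2*X**2*Z - X*Y**2 + 3*X*Y*Z + X*Z**2 - Y**3 - 2*Y**2*Z + 2*Y*Z**2 + Z**3.


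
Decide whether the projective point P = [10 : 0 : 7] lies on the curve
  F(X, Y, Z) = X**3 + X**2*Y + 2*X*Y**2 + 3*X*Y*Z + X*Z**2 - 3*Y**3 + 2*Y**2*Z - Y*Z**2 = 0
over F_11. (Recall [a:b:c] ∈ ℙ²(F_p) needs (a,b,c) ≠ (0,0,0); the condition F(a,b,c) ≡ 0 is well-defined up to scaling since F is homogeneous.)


F(10,0,7) ≡ 5 (mod 11); P is NOT on the curve.

Evaluate F(10, 0, 7) term-by-term (mod 11).
  X**3 ↦ 1·1000·1·1 = 1000
  X**2*Y ↦ 1·100·0·1 = 0
  2*X*Y**2 ↦ 2·10·0·1 = 0
  3*X*Y*Z ↦ 3·10·0·7 = 0
  X*Z**2 ↦ 1·10·1·49 = 490
  -3*Y**3 ↦ -3·1·0·1 = 0
  2*Y**2*Z ↦ 2·1·0·7 = 0
  -Y*Z**2 ↦ -1·1·0·49 = 0
Sum: F(10, 0, 7) = (1000) + (0) + (0) + (0) + (490) + (0) + (0) + (0) = 1490.
Reducing mod 11: 1490 ≡ 5 (mod 11).
Since F(a, b, c) ≡ 5 ≠ 0 (mod 11), P does NOT lie on the curve.


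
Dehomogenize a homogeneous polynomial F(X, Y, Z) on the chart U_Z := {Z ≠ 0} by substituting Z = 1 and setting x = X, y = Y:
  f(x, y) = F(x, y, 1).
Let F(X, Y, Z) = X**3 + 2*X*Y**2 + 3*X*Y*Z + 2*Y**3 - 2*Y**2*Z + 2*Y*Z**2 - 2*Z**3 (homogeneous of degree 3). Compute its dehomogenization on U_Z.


f(x, y) = x**3 + 2*x*y**2 + 3*x*y + 2*y**3 - 2*y**2 + 2*y - 2

On U_Z we set Z = 1. Each monomial c·X^i·Y^j·Z^k in F becomes c·x^i·y^j·1^k = c·x^i·y^j.
Substituting Z = 1: F(X, Y, 1) = x**3 + 2*x*y**2 + 3*x*y + 2*y**3 - 2*y**2 + 2*y - 2.
Note: deg(f) ≤ deg(F) = 3; strict inequality happens when F is divisible by Z (lost terms).


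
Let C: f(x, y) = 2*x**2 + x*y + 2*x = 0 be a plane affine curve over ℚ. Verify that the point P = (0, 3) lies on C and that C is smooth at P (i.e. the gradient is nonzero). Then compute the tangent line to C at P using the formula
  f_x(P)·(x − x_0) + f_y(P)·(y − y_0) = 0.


Tangent line at P: 5*x = 0.

Step 1: f(0, 3) = 0, so P lies on C.
Step 2: partial derivatives
  f_x(x, y) = 4*x + y + 2, f_y(x, y) = x.
  f_x(P) = 5, f_y(P) = 0 (gradient nonzero, so P is smooth).
Step 3: tangent line at P: 5·(x − 0) + 0·(y − 3) = 0.
Expanding: 5*x = 0.


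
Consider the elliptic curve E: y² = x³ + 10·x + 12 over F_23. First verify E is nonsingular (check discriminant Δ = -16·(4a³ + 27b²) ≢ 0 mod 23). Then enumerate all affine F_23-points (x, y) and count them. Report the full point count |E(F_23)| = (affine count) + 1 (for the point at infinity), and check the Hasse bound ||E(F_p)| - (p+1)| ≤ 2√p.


Affine points = {(0, 9), (0, 14), (1, 0), (3, 0), (4, 1), (4, 22), (5, 7), (5, 16), (6, 9), (6, 14), (8, 11), (8, 12), (9, 7), (9, 16), (10, 10), (10, 13), (11, 2), (11, 21), (13, 4), (13, 19), (15, 8), (15, 15), (16, 6), (16, 17), (17, 9), (17, 14), (19, 0), (20, 1), (20, 22), (22, 1), (22, 22)}; affine count = 31; |E(F_23)| = 32.

Discriminant check: Δ ∝ 4a³ + 27b² = 4·10³ + 27·12² = 4·1000 + 27·144 ≡ 22 (mod 23). Nonzero ⇒ E is nonsingular.
For each x ∈ F_23, compute rhs = x³ + 10·x + 12 mod 23, then count y ∈ F_23 with y² ≡ rhs.
  x = 0: rhs = 12, matching y values: 9, 14 (2 points).
  x = 1: rhs = 0, matching y values: 0 (1 points).
  x = 2: rhs = 17, matching y values: none (0 points).
  x = 3: rhs = 0, matching y values: 0 (1 points).
  x = 4: rhs = 1, matching y values: 1, 22 (2 points).
  x = 5: rhs = 3, matching y values: 7, 16 (2 points).
  x = 6: rhs = 12, matching y values: 9, 14 (2 points).
  x = 7: rhs = 11, matching y values: none (0 points).
  x = 8: rhs = 6, matching y values: 11, 12 (2 points).
  x = 9: rhs = 3, matching y values: 7, 16 (2 points).
  x = 10: rhs = 8, matching y values: 10, 13 (2 points).
  x = 11: rhs = 4, matching y values: 2, 21 (2 points).
  x = 12: rhs = 20, matching y values: none (0 points).
  x = 13: rhs = 16, matching y values: 4, 19 (2 points).
  x = 14: rhs = 21, matching y values: none (0 points).
  x = 15: rhs = 18, matching y values: 8, 15 (2 points).
  x = 16: rhs = 13, matching y values: 6, 17 (2 points).
  x = 17: rhs = 12, matching y values: 9, 14 (2 points).
  x = 18: rhs = 21, matching y values: none (0 points).
  x = 19: rhs = 0, matching y values: 0 (1 points).
  x = 20: rhs = 1, matching y values: 1, 22 (2 points).
  x = 21: rhs = 7, matching y values: none (0 points).
  x = 22: rhs = 1, matching y values: 1, 22 (2 points).
Total affine count: 31.
Full point count |E(F_23)| = 31 + 1 = 32.
Hasse bound: |32 − (23+1)| = |8| = 8 ≤ 2√23 ≈ 9.5917 ✓.


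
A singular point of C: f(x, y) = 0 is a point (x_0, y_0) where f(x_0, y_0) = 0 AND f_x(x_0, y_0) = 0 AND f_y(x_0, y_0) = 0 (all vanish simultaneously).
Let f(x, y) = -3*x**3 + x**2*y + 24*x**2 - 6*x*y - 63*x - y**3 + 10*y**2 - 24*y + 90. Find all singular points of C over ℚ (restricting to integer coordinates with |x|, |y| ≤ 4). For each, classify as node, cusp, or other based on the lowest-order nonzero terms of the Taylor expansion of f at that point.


Singular points: {(3, 3)}; classification: cusp.

Compute partial derivatives:
  f_x = -9*x**2 + 2*x*y + 48*x - 6*y - 63.
  f_y = x**2 - 6*x - 3*y**2 + 20*y - 24.
Scan x_0 ∈ {−4, ..., 4}. For each x_0, f_y(x_0, y) is a polynomial in y; find its integer roots y ∈ {−4, ..., 4}, then test f_x and f at those candidates.
  x = -4: f_y(-4, y) = -3*y**2 + 20*y + 16; no integer root y with |y| ≤ 4.
  x = -3: f_y(-3, y) = -3*y**2 + 20*y + 3; no integer root y with |y| ≤ 4.
  x = -2: f_y(-2, y) = -3*y**2 + 20*y - 8; no integer root y with |y| ≤ 4.
  x = -1: f_y(-1, y) = -3*y**2 + 20*y - 17; vanishes at y ∈ {1}. (-1, 1): f_x = -128 ≠ 0.
  x = 0: f_y(0, y) = -3*y**2 + 20*y - 24; no integer root y with |y| ≤ 4.
  x = 1: f_y(1, y) = -3*y**2 + 20*y - 29; no integer root y with |y| ≤ 4.
  x = 2: f_y(2, y) = -3*y**2 + 20*y - 32; vanishes at y ∈ {4}. (2, 4): f_x = -11 ≠ 0.
  x = 3: f_y(3, y) = -3*y**2 + 20*y - 33; vanishes at y ∈ {3}. (3, 3): f_x = 0, f = 0 — SINGULAR.
  x = 4: f_y(4, y) = -3*y**2 + 20*y - 32; vanishes at y ∈ {4}. (4, 4): f_x = -7 ≠ 0.
Only singular point on the grid: (3, 3).
Classify: substitute x = 3 + u, y = 3 + v and expand: f = -3*u**3 + u**2*v - v**3 + v**2.
No constant or linear terms (consistent with a singular point). Quadratic part: v**2. Cubic part: -3*u**3 + u**2*v - v**3.
The quadratic part v**2 is a perfect square, so there is a single (double) tangent line v = 0, i.e. y = 3. Restricting the cubic part to that line (v = 0) leaves -3*u**3 ≠ 0, so f is not divisible by v and the branch is v² ≈ 3*u**3 to lowest order — this is a cusp.
Classification: cusp.
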